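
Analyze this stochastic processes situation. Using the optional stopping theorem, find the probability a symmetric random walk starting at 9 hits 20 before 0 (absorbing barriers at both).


By optional stopping theorem: E(M at tau) = M(0) = 9
P(hit 20)*20 + P(hit 0)*0 = 9
P(hit 20) = (9 - 0)/(20 - 0) = 9/20 = 0.4500

0.4500


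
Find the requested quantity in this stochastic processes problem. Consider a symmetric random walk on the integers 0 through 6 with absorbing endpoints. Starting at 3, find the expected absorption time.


For symmetric RW on 0,...,N with absorbing barriers, E(i) = i*(N-i)
E(3) = 3 * 3 = 9

9


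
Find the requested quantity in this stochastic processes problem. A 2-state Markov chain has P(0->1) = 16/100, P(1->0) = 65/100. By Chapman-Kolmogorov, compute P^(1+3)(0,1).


P^4 = P^1 * P^3
Computing via matrix multiplication of the transition matrix.
Entry (0,1) of P^4 = 0.1973

0.1973


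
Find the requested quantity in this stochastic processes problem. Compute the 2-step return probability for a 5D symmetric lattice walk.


P(return in 2 steps) = P(reverse first step) = 1/(2d)
= 1/10
= 0.1000

0.1000


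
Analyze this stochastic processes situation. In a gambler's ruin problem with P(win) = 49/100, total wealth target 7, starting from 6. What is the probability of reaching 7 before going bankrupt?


Gambler's ruin formula:
r = q/p = 0.5100/0.4900 = 1.0408
P(win) = (1 - r^i)/(1 - r^N)
= (1 - 1.0408^6)/(1 - 1.0408^7)
= 0.8394

0.8394


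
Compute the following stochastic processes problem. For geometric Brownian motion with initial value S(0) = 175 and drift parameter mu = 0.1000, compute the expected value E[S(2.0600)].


E[S(t)] = S(0) * exp(mu * t)
= 175 * exp(0.1000 * 2.0600)
= 175 * 1.2288
= 215.0318

215.0318


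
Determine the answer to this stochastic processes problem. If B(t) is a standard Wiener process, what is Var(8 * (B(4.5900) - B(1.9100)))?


Var(alpha*(B(t)-B(s))) = alpha^2 * (t-s)
= 8^2 * (4.5900 - 1.9100)
= 64 * 2.6800
= 171.5200

171.5200


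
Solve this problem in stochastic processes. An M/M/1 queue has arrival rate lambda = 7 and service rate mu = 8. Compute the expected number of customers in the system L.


rho = 7/8 = 0.8750
L = rho/(1-rho)
= 0.8750/0.1250
= 7.0000

7.0000


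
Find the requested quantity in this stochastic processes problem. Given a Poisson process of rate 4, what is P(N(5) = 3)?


P(N(t)=k) = (lambda*t)^k * exp(-lambda*t) / k!
lambda*t = 20
= 20^3 * exp(-20) / 3!
= 8000 * 2.0612e-09 / 6
= 2.7482e-06

2.7482e-06


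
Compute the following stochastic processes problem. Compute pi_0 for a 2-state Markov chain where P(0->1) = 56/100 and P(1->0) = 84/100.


Stationary distribution: pi_0 = p10/(p01+p10), pi_1 = p01/(p01+p10)
p01 = 0.5600, p10 = 0.8400
pi_0 = 0.6000

0.6000


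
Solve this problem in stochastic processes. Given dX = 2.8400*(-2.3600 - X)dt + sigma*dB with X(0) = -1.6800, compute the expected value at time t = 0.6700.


E[X(t)] = mu + (X(0) - mu)*exp(-theta*t)
= -2.3600 + (-1.6800 - -2.3600)*exp(-2.8400*0.6700)
= -2.3600 + 0.6800 * 0.1492
= -2.2586

-2.2586


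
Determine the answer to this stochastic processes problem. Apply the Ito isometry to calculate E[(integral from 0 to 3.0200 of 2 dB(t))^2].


By Ito isometry: E[(int f dB)^2] = int f^2 dt
= 2^2 * 3.0200
= 4 * 3.0200 = 12.0800

12.0800


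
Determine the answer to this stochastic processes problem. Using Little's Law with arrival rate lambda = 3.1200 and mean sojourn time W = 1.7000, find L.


Little's Law: L = lambda * W
= 3.1200 * 1.7000
= 5.3040

5.3040


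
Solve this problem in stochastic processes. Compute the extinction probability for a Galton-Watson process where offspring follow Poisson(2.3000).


Since mu = 2.3000 > 1, extinction prob q < 1.
Solve s = exp(mu*(s-1)) iteratively.
q = 0.1376

0.1376


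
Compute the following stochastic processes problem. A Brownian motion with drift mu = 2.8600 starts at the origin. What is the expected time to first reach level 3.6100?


Expected first passage time = a/mu
= 3.6100/2.8600
= 1.2622

1.2622


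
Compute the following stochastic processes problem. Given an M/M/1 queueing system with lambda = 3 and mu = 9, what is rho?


rho = lambda/mu
= 3/9
= 0.3333

0.3333


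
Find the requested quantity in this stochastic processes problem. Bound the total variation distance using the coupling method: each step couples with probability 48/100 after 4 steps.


TV distance bound <= (1-delta)^n
= (1 - 0.4800)^4
= 0.5200^4
= 0.0731

0.0731


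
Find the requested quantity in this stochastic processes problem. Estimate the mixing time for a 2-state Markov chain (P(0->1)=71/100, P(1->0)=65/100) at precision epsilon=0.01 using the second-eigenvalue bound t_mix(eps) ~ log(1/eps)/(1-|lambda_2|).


lambda_2 = |1 - p01 - p10| = |1 - 0.7100 - 0.6500| = 0.3600
t_mix ~ log(1/eps)/(1 - |lambda_2|)
= log(100)/(1 - 0.3600) = 4.6052/0.6400
= 7.1956

7.1956


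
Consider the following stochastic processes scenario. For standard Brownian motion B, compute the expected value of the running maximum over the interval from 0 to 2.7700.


E(max B(s)) = sqrt(2t/pi)
= sqrt(2*2.7700/pi)
= sqrt(1.7634)
= 1.3279

1.3279


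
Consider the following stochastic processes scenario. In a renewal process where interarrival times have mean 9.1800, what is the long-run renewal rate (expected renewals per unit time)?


Long-run renewal rate = 1/E(X)
= 1/9.1800
= 0.1089

0.1089


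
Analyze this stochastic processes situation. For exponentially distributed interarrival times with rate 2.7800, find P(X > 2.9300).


P(X > t) = exp(-lambda * t)
= exp(-2.7800 * 2.9300)
= exp(-8.1454) = 2.9007e-04

2.9007e-04


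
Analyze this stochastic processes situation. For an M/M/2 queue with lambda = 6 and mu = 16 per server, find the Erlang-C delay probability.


a = lambda/mu = 0.3750
rho = a/c = 0.1875
Erlang-C formula applied:
C(c,a) = 0.0592

0.0592


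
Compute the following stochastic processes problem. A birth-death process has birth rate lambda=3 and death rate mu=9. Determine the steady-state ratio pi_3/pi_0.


For birth-death process, pi_n/pi_0 = (lambda/mu)^n
= (3/9)^3
= 0.0370

0.0370


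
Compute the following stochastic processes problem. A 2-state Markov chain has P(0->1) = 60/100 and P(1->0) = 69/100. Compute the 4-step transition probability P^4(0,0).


Computing P^4 by matrix multiplication.
P = [[0.4000, 0.6000], [0.6900, 0.3100]]
After raising P to the power 4:
P^4(0,0) = 0.5382

0.5382


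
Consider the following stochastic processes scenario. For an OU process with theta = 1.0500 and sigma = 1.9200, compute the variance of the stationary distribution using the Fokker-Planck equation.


Stationary variance = sigma^2 / (2*theta)
= 1.9200^2 / (2*1.0500)
= 3.6864 / 2.1000
= 1.7554

1.7554


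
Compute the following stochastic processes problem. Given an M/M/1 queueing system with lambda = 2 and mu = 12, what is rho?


rho = lambda/mu
= 2/12
= 0.1667

0.1667


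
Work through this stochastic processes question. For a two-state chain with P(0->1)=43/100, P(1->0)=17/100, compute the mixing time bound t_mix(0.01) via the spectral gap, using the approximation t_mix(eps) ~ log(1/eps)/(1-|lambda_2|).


lambda_2 = |1 - p01 - p10| = |1 - 0.4300 - 0.1700| = 0.4000
t_mix ~ log(1/eps)/(1 - |lambda_2|)
= log(100)/(1 - 0.4000) = 4.6052/0.6000
= 7.6753

7.6753


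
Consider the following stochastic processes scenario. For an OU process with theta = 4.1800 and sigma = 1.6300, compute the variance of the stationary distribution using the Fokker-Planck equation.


Stationary variance = sigma^2 / (2*theta)
= 1.6300^2 / (2*4.1800)
= 2.6569 / 8.3600
= 0.3178

0.3178


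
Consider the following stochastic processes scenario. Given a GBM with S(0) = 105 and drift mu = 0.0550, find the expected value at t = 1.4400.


E[S(t)] = S(0) * exp(mu * t)
= 105 * exp(0.0550 * 1.4400)
= 105 * 1.0824
= 113.6542

113.6542


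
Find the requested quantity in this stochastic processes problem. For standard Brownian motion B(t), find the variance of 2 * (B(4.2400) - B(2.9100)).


Var(alpha*(B(t)-B(s))) = alpha^2 * (t-s)
= 2^2 * (4.2400 - 2.9100)
= 4 * 1.3300
= 5.3200

5.3200


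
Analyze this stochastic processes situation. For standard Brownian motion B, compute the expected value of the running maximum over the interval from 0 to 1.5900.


E(max B(s)) = sqrt(2t/pi)
= sqrt(2*1.5900/pi)
= sqrt(1.0122)
= 1.0061

1.0061


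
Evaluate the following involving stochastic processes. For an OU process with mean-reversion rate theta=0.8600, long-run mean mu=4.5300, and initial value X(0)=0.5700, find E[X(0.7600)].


E[X(t)] = mu + (X(0) - mu)*exp(-theta*t)
= 4.5300 + (0.5700 - 4.5300)*exp(-0.8600*0.7600)
= 4.5300 + -3.9600 * 0.5202
= 2.4701

2.4701


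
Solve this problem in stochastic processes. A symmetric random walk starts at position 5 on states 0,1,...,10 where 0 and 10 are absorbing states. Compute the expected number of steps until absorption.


For symmetric RW on 0,...,N with absorbing barriers, E(i) = i*(N-i)
E(5) = 5 * 5 = 25

25


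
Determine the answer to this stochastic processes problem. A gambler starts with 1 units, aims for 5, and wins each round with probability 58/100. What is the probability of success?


Gambler's ruin formula:
r = q/p = 0.4200/0.5800 = 0.7241
P(win) = (1 - r^i)/(1 - r^N)
= (1 - 0.7241^1)/(1 - 0.7241^5)
= 0.3444

0.3444


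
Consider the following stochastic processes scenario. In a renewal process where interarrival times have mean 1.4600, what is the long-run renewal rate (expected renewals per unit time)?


Long-run renewal rate = 1/E(X)
= 1/1.4600
= 0.6849

0.6849


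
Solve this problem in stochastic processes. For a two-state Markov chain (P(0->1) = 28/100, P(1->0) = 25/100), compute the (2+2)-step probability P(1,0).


P^4 = P^2 * P^2
Computing via matrix multiplication of the transition matrix.
Entry (1,0) of P^4 = 0.4487

0.4487


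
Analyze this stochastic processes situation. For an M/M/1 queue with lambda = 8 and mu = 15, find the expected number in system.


rho = 8/15 = 0.5333
L = rho/(1-rho)
= 0.5333/0.4667
= 1.1429

1.1429


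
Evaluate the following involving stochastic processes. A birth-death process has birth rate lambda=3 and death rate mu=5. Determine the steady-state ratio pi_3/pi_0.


For birth-death process, pi_n/pi_0 = (lambda/mu)^n
= (3/5)^3
= 0.2160

0.2160


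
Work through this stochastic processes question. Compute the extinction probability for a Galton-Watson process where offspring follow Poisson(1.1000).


Since mu = 1.1000 > 1, extinction prob q < 1.
Solve s = exp(mu*(s-1)) iteratively.
q = 0.8239

0.8239


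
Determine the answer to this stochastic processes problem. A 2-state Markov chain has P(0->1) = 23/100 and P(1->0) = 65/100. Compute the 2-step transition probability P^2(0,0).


Computing P^2 by matrix multiplication.
P = [[0.7700, 0.2300], [0.6500, 0.3500]]
After raising P to the power 2:
P^2(0,0) = 0.7424

0.7424


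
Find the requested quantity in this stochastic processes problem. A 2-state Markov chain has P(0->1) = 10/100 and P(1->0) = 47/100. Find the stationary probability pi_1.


Stationary distribution: pi_0 = p10/(p01+p10), pi_1 = p01/(p01+p10)
p01 = 0.1000, p10 = 0.4700
pi_1 = 0.1754

0.1754


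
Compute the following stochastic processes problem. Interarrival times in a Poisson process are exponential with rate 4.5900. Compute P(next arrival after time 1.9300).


P(X > t) = exp(-lambda * t)
= exp(-4.5900 * 1.9300)
= exp(-8.8587) = 1.4214e-04

1.4214e-04


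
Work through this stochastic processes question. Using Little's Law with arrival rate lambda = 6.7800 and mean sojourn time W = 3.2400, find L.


Little's Law: L = lambda * W
= 6.7800 * 3.2400
= 21.9672

21.9672


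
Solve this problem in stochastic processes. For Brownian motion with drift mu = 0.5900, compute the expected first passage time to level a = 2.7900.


Expected first passage time = a/mu
= 2.7900/0.5900
= 4.7288

4.7288


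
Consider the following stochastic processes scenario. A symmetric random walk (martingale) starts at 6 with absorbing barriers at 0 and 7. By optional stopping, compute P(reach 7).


By optional stopping theorem: E(M at tau) = M(0) = 6
P(hit 7)*7 + P(hit 0)*0 = 6
P(hit 7) = (6 - 0)/(7 - 0) = 6/7 = 0.8571

0.8571


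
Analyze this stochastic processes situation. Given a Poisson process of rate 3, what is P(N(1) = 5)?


P(N(t)=k) = (lambda*t)^k * exp(-lambda*t) / k!
lambda*t = 3
= 3^5 * exp(-3) / 5!
= 243 * 0.0498 / 120
= 0.1008

0.1008


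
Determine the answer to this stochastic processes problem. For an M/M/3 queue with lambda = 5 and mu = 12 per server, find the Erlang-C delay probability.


a = lambda/mu = 0.4167
rho = a/c = 0.1389
Erlang-C formula applied:
C(c,a) = 0.0092

0.0092


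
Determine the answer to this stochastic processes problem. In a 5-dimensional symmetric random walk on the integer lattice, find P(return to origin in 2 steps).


P(return in 2 steps) = P(reverse first step) = 1/(2d)
= 1/10
= 0.1000

0.1000


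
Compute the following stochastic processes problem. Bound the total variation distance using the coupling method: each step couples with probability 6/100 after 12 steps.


TV distance bound <= (1-delta)^n
= (1 - 0.0600)^12
= 0.9400^12
= 0.4759

0.4759


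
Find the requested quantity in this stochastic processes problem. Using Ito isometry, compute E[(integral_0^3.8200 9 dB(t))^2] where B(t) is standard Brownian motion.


By Ito isometry: E[(int f dB)^2] = int f^2 dt
= 9^2 * 3.8200
= 81 * 3.8200 = 309.4200

309.4200


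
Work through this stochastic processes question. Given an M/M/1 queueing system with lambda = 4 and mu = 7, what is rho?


rho = lambda/mu
= 4/7
= 0.5714

0.5714


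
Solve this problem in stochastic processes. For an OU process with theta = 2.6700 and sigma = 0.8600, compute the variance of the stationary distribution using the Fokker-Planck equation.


Stationary variance = sigma^2 / (2*theta)
= 0.8600^2 / (2*2.6700)
= 0.7396 / 5.3400
= 0.1385

0.1385


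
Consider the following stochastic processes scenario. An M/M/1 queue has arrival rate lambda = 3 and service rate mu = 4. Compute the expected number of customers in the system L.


rho = 3/4 = 0.7500
L = rho/(1-rho)
= 0.7500/0.2500
= 3.0000

3.0000


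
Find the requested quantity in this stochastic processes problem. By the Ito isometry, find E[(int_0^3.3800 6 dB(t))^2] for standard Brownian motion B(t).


By Ito isometry: E[(int f dB)^2] = int f^2 dt
= 6^2 * 3.3800
= 36 * 3.3800 = 121.6800

121.6800


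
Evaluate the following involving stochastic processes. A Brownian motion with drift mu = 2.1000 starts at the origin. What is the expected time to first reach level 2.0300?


Expected first passage time = a/mu
= 2.0300/2.1000
= 0.9667

0.9667


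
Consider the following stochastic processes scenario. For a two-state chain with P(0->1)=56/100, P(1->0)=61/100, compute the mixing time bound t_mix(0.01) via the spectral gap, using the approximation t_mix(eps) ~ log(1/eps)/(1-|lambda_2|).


lambda_2 = |1 - p01 - p10| = |1 - 0.5600 - 0.6100| = 0.1700
t_mix ~ log(1/eps)/(1 - |lambda_2|)
= log(100)/(1 - 0.1700) = 4.6052/0.8300
= 5.5484

5.5484


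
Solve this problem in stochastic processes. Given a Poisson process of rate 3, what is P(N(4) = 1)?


P(N(t)=k) = (lambda*t)^k * exp(-lambda*t) / k!
lambda*t = 12
= 12^1 * exp(-12) / 1!
= 12 * 6.1442e-06 / 1
= 7.3731e-05

7.3731e-05


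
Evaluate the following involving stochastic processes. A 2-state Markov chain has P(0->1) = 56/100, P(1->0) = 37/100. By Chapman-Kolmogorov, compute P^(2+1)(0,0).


P^3 = P^2 * P^1
Computing via matrix multiplication of the transition matrix.
Entry (0,0) of P^3 = 0.3981

0.3981


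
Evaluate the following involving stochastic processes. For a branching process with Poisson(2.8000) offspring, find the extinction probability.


Since mu = 2.8000 > 1, extinction prob q < 1.
Solve s = exp(mu*(s-1)) iteratively.
q = 0.0750

0.0750


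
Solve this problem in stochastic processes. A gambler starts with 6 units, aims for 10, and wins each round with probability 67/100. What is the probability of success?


Gambler's ruin formula:
r = q/p = 0.3300/0.6700 = 0.4925
P(win) = (1 - r^i)/(1 - r^N)
= (1 - 0.4925^6)/(1 - 0.4925^10)
= 0.9866

0.9866


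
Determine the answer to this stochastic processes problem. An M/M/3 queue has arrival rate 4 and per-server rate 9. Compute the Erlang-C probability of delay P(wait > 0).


a = lambda/mu = 0.4444
rho = a/c = 0.1481
Erlang-C formula applied:
C(c,a) = 0.0110

0.0110


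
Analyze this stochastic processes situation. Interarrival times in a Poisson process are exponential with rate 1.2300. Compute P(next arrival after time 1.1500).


P(X > t) = exp(-lambda * t)
= exp(-1.2300 * 1.1500)
= exp(-1.4145) = 0.2430

0.2430


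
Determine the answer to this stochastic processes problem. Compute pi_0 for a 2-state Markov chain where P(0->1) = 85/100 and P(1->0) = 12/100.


Stationary distribution: pi_0 = p10/(p01+p10), pi_1 = p01/(p01+p10)
p01 = 0.8500, p10 = 0.1200
pi_0 = 0.1237

0.1237


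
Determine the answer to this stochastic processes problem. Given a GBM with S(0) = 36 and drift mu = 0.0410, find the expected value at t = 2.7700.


E[S(t)] = S(0) * exp(mu * t)
= 36 * exp(0.0410 * 2.7700)
= 36 * 1.1203
= 40.3297

40.3297


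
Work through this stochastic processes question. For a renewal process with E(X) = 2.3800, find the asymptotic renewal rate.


Long-run renewal rate = 1/E(X)
= 1/2.3800
= 0.4202

0.4202


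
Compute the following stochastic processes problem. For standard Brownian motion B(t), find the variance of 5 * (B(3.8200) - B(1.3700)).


Var(alpha*(B(t)-B(s))) = alpha^2 * (t-s)
= 5^2 * (3.8200 - 1.3700)
= 25 * 2.4500
= 61.2500

61.2500


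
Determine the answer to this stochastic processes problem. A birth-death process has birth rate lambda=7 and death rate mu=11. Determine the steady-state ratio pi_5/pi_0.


For birth-death process, pi_n/pi_0 = (lambda/mu)^n
= (7/11)^5
= 0.1044

0.1044


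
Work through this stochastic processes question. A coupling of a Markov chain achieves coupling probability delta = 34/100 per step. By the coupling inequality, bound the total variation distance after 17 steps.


TV distance bound <= (1-delta)^n
= (1 - 0.3400)^17
= 0.6600^17
= 8.5555e-04

8.5555e-04


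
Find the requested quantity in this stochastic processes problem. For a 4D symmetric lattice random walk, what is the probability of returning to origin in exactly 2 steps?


P(return in 2 steps) = P(reverse first step) = 1/(2d)
= 1/8
= 0.1250

0.1250


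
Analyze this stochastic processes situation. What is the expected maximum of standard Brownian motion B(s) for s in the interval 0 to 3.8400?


E(max B(s)) = sqrt(2t/pi)
= sqrt(2*3.8400/pi)
= sqrt(2.4446)
= 1.5635

1.5635


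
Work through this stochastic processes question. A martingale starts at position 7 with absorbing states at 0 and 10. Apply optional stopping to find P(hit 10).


By optional stopping theorem: E(M at tau) = M(0) = 7
P(hit 10)*10 + P(hit 0)*0 = 7
P(hit 10) = (7 - 0)/(10 - 0) = 7/10 = 0.7000

0.7000


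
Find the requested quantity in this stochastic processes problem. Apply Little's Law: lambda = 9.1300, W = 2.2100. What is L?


Little's Law: L = lambda * W
= 9.1300 * 2.2100
= 20.1773

20.1773


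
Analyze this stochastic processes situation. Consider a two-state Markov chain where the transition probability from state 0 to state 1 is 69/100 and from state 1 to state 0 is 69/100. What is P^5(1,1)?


Computing P^5 by matrix multiplication.
P = [[0.3100, 0.6900], [0.6900, 0.3100]]
After raising P to the power 5:
P^5(1,1) = 0.4960

0.4960


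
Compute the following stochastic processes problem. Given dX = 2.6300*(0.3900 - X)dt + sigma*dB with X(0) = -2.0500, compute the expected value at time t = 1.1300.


E[X(t)] = mu + (X(0) - mu)*exp(-theta*t)
= 0.3900 + (-2.0500 - 0.3900)*exp(-2.6300*1.1300)
= 0.3900 + -2.4400 * 0.0512
= 0.2651

0.2651


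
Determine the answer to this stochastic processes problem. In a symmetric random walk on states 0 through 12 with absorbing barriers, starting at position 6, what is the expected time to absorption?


For symmetric RW on 0,...,N with absorbing barriers, E(i) = i*(N-i)
E(6) = 6 * 6 = 36

36


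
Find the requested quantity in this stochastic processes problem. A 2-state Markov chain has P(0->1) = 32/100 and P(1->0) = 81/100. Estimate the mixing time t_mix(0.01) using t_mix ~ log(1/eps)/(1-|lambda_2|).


lambda_2 = |1 - p01 - p10| = |1 - 0.3200 - 0.8100| = 0.1300
t_mix ~ log(1/eps)/(1 - |lambda_2|)
= log(100)/(1 - 0.1300) = 4.6052/0.8700
= 5.2933

5.2933


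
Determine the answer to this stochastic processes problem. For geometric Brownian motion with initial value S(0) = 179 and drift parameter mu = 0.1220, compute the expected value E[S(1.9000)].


E[S(t)] = S(0) * exp(mu * t)
= 179 * exp(0.1220 * 1.9000)
= 179 * 1.2609
= 225.6953

225.6953


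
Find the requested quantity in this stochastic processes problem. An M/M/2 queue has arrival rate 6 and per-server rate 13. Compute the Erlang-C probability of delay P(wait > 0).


a = lambda/mu = 0.4615
rho = a/c = 0.2308
Erlang-C formula applied:
C(c,a) = 0.0865

0.0865


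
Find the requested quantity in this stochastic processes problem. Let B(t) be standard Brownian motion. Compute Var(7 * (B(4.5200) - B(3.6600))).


Var(alpha*(B(t)-B(s))) = alpha^2 * (t-s)
= 7^2 * (4.5200 - 3.6600)
= 49 * 0.8600
= 42.1400

42.1400


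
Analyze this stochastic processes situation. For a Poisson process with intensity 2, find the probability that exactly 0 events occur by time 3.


P(N(t)=k) = (lambda*t)^k * exp(-lambda*t) / k!
lambda*t = 6
= 6^0 * exp(-6) / 0!
= 1 * 0.0025 / 1
= 0.0025

0.0025


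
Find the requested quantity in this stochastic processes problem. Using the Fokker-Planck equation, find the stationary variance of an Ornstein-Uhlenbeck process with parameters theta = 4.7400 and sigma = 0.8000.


Stationary variance = sigma^2 / (2*theta)
= 0.8000^2 / (2*4.7400)
= 0.6400 / 9.4800
= 0.0675

0.0675


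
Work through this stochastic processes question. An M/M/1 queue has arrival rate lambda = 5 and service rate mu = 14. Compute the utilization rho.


rho = lambda/mu
= 5/14
= 0.3571

0.3571


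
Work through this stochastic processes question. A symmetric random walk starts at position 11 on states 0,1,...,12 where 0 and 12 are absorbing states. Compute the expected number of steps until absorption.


For symmetric RW on 0,...,N with absorbing barriers, E(i) = i*(N-i)
E(11) = 11 * 1 = 11

11


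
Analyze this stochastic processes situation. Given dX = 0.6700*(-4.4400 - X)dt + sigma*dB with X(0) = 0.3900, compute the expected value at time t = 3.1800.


E[X(t)] = mu + (X(0) - mu)*exp(-theta*t)
= -4.4400 + (0.3900 - -4.4400)*exp(-0.6700*3.1800)
= -4.4400 + 4.8300 * 0.1188
= -3.8664

-3.8664


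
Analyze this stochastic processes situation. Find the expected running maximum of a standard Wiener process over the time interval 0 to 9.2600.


E(max B(s)) = sqrt(2t/pi)
= sqrt(2*9.2600/pi)
= sqrt(5.8951)
= 2.4280

2.4280


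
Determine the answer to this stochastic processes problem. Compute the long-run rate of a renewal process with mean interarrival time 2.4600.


Long-run renewal rate = 1/E(X)
= 1/2.4600
= 0.4065

0.4065


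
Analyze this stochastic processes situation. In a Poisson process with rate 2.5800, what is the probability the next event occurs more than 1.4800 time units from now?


P(X > t) = exp(-lambda * t)
= exp(-2.5800 * 1.4800)
= exp(-3.8184) = 0.0220

0.0220


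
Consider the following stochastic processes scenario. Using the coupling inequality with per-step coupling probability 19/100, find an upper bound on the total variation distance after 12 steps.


TV distance bound <= (1-delta)^n
= (1 - 0.1900)^12
= 0.8100^12
= 0.0798

0.0798


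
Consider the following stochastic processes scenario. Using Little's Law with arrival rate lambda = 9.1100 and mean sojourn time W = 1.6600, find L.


Little's Law: L = lambda * W
= 9.1100 * 1.6600
= 15.1226

15.1226


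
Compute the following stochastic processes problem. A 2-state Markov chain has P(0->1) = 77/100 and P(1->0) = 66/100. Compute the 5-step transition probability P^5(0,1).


Computing P^5 by matrix multiplication.
P = [[0.2300, 0.7700], [0.6600, 0.3400]]
After raising P to the power 5:
P^5(0,1) = 0.5464

0.5464


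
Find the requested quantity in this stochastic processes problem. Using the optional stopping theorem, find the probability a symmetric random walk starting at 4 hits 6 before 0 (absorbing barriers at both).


By optional stopping theorem: E(M at tau) = M(0) = 4
P(hit 6)*6 + P(hit 0)*0 = 4
P(hit 6) = (4 - 0)/(6 - 0) = 2/3 = 0.6667

0.6667


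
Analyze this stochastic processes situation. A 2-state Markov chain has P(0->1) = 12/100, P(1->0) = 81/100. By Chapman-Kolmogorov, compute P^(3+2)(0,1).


P^5 = P^3 * P^2
Computing via matrix multiplication of the transition matrix.
Entry (0,1) of P^5 = 0.1290

0.1290


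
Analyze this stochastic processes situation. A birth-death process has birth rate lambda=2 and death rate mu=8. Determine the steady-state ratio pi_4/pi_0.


For birth-death process, pi_n/pi_0 = (lambda/mu)^n
= (2/8)^4
= 0.0039

0.0039


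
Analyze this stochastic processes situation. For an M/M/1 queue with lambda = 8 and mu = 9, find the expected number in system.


rho = 8/9 = 0.8889
L = rho/(1-rho)
= 0.8889/0.1111
= 8.0000

8.0000


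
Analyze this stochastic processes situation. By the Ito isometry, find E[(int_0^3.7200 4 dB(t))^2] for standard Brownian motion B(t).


By Ito isometry: E[(int f dB)^2] = int f^2 dt
= 4^2 * 3.7200
= 16 * 3.7200 = 59.5200

59.5200


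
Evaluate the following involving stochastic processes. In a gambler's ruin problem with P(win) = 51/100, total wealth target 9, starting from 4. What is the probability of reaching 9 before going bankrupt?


Gambler's ruin formula:
r = q/p = 0.4900/0.5100 = 0.9608
P(win) = (1 - r^i)/(1 - r^N)
= (1 - 0.9608^4)/(1 - 0.9608^9)
= 0.4891

0.4891


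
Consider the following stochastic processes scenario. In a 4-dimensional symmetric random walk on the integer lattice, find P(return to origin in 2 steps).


P(return in 2 steps) = P(reverse first step) = 1/(2d)
= 1/8
= 0.1250

0.1250


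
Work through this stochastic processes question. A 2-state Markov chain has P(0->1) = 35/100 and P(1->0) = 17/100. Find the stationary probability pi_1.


Stationary distribution: pi_0 = p10/(p01+p10), pi_1 = p01/(p01+p10)
p01 = 0.3500, p10 = 0.1700
pi_1 = 0.6731

0.6731


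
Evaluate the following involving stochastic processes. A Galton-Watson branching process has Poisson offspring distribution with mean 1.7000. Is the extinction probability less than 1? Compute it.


Since mu = 1.7000 > 1, extinction prob q < 1.
Solve s = exp(mu*(s-1)) iteratively.
q = 0.3088

0.3088


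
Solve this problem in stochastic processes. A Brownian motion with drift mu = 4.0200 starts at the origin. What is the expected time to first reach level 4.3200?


Expected first passage time = a/mu
= 4.3200/4.0200
= 1.0746

1.0746


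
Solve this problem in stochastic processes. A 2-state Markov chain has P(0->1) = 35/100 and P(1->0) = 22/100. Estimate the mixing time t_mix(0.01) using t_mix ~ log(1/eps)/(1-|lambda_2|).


lambda_2 = |1 - p01 - p10| = |1 - 0.3500 - 0.2200| = 0.4300
t_mix ~ log(1/eps)/(1 - |lambda_2|)
= log(100)/(1 - 0.4300) = 4.6052/0.5700
= 8.0792

8.0792


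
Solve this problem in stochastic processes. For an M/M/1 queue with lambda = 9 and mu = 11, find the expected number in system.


rho = 9/11 = 0.8182
L = rho/(1-rho)
= 0.8182/0.1818
= 4.5000

4.5000


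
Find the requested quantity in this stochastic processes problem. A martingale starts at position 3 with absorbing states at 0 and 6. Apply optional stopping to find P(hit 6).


By optional stopping theorem: E(M at tau) = M(0) = 3
P(hit 6)*6 + P(hit 0)*0 = 3
P(hit 6) = (3 - 0)/(6 - 0) = 1/2 = 0.5000

0.5000


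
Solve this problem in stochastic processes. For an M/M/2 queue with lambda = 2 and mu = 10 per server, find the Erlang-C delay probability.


a = lambda/mu = 0.2000
rho = a/c = 0.1000
Erlang-C formula applied:
C(c,a) = 0.0182

0.0182


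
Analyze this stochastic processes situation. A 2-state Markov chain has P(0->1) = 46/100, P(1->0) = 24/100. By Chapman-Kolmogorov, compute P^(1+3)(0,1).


P^4 = P^1 * P^3
Computing via matrix multiplication of the transition matrix.
Entry (0,1) of P^4 = 0.6518

0.6518


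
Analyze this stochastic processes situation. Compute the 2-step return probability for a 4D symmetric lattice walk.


P(return in 2 steps) = P(reverse first step) = 1/(2d)
= 1/8
= 0.1250

0.1250


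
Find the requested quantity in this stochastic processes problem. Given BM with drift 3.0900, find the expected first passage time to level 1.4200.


Expected first passage time = a/mu
= 1.4200/3.0900
= 0.4595

0.4595


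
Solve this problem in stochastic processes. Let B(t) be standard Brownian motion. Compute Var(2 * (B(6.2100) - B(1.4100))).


Var(alpha*(B(t)-B(s))) = alpha^2 * (t-s)
= 2^2 * (6.2100 - 1.4100)
= 4 * 4.8000
= 19.2000

19.2000


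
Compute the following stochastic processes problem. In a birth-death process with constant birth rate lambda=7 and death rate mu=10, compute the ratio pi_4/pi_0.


For birth-death process, pi_n/pi_0 = (lambda/mu)^n
= (7/10)^4
= 0.2401

0.2401


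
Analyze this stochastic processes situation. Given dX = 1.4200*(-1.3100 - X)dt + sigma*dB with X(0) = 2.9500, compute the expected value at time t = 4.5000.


E[X(t)] = mu + (X(0) - mu)*exp(-theta*t)
= -1.3100 + (2.9500 - -1.3100)*exp(-1.4200*4.5000)
= -1.3100 + 4.2600 * 0.0017
= -1.3029

-1.3029


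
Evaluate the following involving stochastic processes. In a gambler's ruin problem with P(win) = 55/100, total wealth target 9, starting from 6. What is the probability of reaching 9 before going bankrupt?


Gambler's ruin formula:
r = q/p = 0.4500/0.5500 = 0.8182
P(win) = (1 - r^i)/(1 - r^N)
= (1 - 0.8182^6)/(1 - 0.8182^9)
= 0.8376

0.8376


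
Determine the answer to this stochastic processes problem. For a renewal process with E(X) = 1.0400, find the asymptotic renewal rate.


Long-run renewal rate = 1/E(X)
= 1/1.0400
= 0.9615

0.9615


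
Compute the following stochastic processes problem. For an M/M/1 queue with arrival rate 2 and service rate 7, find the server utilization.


rho = lambda/mu
= 2/7
= 0.2857

0.2857


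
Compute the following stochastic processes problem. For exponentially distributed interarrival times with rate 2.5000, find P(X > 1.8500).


P(X > t) = exp(-lambda * t)
= exp(-2.5000 * 1.8500)
= exp(-4.6250) = 0.0098

0.0098


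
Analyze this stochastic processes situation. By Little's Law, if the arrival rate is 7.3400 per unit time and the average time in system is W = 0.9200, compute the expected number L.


Little's Law: L = lambda * W
= 7.3400 * 0.9200
= 6.7528

6.7528


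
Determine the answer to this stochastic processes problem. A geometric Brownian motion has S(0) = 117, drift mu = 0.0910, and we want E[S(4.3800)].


E[S(t)] = S(0) * exp(mu * t)
= 117 * exp(0.0910 * 4.3800)
= 117 * 1.4897
= 174.2958

174.2958


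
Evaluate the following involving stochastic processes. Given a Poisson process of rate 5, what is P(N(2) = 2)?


P(N(t)=k) = (lambda*t)^k * exp(-lambda*t) / k!
lambda*t = 10
= 10^2 * exp(-10) / 2!
= 100 * 4.5400e-05 / 2
= 0.0023

0.0023


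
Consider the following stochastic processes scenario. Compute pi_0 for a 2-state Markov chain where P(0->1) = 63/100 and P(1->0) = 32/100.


Stationary distribution: pi_0 = p10/(p01+p10), pi_1 = p01/(p01+p10)
p01 = 0.6300, p10 = 0.3200
pi_0 = 0.3368

0.3368


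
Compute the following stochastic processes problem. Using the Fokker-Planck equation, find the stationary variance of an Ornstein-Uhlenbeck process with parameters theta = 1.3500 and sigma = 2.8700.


Stationary variance = sigma^2 / (2*theta)
= 2.8700^2 / (2*1.3500)
= 8.2369 / 2.7000
= 3.0507

3.0507


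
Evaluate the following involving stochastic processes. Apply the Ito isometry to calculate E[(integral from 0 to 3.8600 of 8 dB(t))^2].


By Ito isometry: E[(int f dB)^2] = int f^2 dt
= 8^2 * 3.8600
= 64 * 3.8600 = 247.0400

247.0400


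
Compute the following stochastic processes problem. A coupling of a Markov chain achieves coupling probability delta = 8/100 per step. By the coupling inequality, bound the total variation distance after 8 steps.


TV distance bound <= (1-delta)^n
= (1 - 0.0800)^8
= 0.9200^8
= 0.5132

0.5132


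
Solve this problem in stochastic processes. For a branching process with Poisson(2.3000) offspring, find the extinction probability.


Since mu = 2.3000 > 1, extinction prob q < 1.
Solve s = exp(mu*(s-1)) iteratively.
q = 0.1376

0.1376


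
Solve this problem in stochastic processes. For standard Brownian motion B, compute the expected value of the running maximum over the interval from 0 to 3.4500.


E(max B(s)) = sqrt(2t/pi)
= sqrt(2*3.4500/pi)
= sqrt(2.1963)
= 1.4820

1.4820


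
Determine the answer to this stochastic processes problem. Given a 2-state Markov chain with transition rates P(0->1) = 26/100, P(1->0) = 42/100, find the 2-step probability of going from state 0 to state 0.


Computing P^2 by matrix multiplication.
P = [[0.7400, 0.2600], [0.4200, 0.5800]]
After raising P to the power 2:
P^2(0,0) = 0.6568

0.6568


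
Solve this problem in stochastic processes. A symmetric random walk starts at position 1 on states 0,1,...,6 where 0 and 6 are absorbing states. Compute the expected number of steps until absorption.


For symmetric RW on 0,...,N with absorbing barriers, E(i) = i*(N-i)
E(1) = 1 * 5 = 5

5


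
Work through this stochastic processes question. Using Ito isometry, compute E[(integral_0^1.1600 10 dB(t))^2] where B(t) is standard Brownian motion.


By Ito isometry: E[(int f dB)^2] = int f^2 dt
= 10^2 * 1.1600
= 100 * 1.1600 = 116.0000

116.0000


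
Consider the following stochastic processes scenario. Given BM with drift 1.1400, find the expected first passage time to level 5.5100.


Expected first passage time = a/mu
= 5.5100/1.1400
= 4.8333

4.8333


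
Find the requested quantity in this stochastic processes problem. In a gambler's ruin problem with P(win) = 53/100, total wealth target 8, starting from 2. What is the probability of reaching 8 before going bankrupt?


Gambler's ruin formula:
r = q/p = 0.4700/0.5300 = 0.8868
P(win) = (1 - r^i)/(1 - r^N)
= (1 - 0.8868^2)/(1 - 0.8868^8)
= 0.3459

0.3459


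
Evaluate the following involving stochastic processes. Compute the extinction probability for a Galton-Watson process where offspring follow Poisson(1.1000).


Since mu = 1.1000 > 1, extinction prob q < 1.
Solve s = exp(mu*(s-1)) iteratively.
q = 0.8239

0.8239


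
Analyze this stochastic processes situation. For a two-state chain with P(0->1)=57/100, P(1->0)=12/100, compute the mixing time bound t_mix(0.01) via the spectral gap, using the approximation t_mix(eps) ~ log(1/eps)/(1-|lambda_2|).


lambda_2 = |1 - p01 - p10| = |1 - 0.5700 - 0.1200| = 0.3100
t_mix ~ log(1/eps)/(1 - |lambda_2|)
= log(100)/(1 - 0.3100) = 4.6052/0.6900
= 6.6742

6.6742


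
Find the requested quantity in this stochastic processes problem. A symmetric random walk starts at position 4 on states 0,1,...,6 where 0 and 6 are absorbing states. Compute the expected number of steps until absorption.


For symmetric RW on 0,...,N with absorbing barriers, E(i) = i*(N-i)
E(4) = 4 * 2 = 8

8


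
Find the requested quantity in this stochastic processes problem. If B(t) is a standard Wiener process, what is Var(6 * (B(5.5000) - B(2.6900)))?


Var(alpha*(B(t)-B(s))) = alpha^2 * (t-s)
= 6^2 * (5.5000 - 2.6900)
= 36 * 2.8100
= 101.1600

101.1600


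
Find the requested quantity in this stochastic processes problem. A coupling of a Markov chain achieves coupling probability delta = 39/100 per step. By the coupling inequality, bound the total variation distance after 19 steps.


TV distance bound <= (1-delta)^n
= (1 - 0.3900)^19
= 0.6100^19
= 8.3419e-05

8.3419e-05


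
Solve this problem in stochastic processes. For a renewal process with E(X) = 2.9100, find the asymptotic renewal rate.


Long-run renewal rate = 1/E(X)
= 1/2.9100
= 0.3436

0.3436


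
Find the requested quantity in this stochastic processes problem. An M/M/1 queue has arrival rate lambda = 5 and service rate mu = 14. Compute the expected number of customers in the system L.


rho = 5/14 = 0.3571
L = rho/(1-rho)
= 0.3571/0.6429
= 0.5556

0.5556


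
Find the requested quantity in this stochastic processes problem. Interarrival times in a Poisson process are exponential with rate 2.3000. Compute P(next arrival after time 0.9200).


P(X > t) = exp(-lambda * t)
= exp(-2.3000 * 0.9200)
= exp(-2.1160) = 0.1205

0.1205


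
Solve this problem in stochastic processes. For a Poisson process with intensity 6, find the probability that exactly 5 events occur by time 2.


P(N(t)=k) = (lambda*t)^k * exp(-lambda*t) / k!
lambda*t = 12
= 12^5 * exp(-12) / 5!
= 248832 * 6.1442e-06 / 120
= 0.0127

0.0127


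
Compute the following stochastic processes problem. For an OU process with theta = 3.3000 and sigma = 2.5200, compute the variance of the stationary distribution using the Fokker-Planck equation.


Stationary variance = sigma^2 / (2*theta)
= 2.5200^2 / (2*3.3000)
= 6.3504 / 6.6000
= 0.9622

0.9622


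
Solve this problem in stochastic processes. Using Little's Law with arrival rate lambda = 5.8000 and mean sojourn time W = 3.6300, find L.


Little's Law: L = lambda * W
= 5.8000 * 3.6300
= 21.0540

21.0540


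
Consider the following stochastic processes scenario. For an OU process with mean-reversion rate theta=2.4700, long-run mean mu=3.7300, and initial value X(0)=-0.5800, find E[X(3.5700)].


E[X(t)] = mu + (X(0) - mu)*exp(-theta*t)
= 3.7300 + (-0.5800 - 3.7300)*exp(-2.4700*3.5700)
= 3.7300 + -4.3100 * 1.4806e-04
= 3.7294

3.7294


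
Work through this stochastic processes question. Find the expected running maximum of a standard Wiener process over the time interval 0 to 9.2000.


E(max B(s)) = sqrt(2t/pi)
= sqrt(2*9.2000/pi)
= sqrt(5.8569)
= 2.4201

2.4201


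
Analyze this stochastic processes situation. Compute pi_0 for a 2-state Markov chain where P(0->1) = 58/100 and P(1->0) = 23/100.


Stationary distribution: pi_0 = p10/(p01+p10), pi_1 = p01/(p01+p10)
p01 = 0.5800, p10 = 0.2300
pi_0 = 0.2840

0.2840


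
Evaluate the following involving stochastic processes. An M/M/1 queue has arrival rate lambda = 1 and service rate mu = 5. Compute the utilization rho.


rho = lambda/mu
= 1/5
= 0.2000

0.2000


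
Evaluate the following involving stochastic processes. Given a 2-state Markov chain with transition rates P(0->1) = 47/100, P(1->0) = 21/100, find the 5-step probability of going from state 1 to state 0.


Computing P^5 by matrix multiplication.
P = [[0.5300, 0.4700], [0.2100, 0.7900]]
After raising P to the power 5:
P^5(1,0) = 0.3078

0.3078


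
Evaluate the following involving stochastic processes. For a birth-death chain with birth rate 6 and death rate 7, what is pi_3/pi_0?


For birth-death process, pi_n/pi_0 = (lambda/mu)^n
= (6/7)^3
= 0.6297

0.6297


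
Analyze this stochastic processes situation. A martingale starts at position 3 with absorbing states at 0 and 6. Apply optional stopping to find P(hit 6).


By optional stopping theorem: E(M at tau) = M(0) = 3
P(hit 6)*6 + P(hit 0)*0 = 3
P(hit 6) = (3 - 0)/(6 - 0) = 1/2 = 0.5000

0.5000
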